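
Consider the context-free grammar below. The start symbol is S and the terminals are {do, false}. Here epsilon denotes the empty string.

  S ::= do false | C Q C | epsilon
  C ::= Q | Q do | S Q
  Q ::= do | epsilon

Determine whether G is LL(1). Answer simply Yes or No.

No

FIRST(S) = {epsilon, do}
FIRST(C) = {epsilon, do}
FIRST(Q) = {epsilon, do}
FOLLOW(S) = {$, do}
FOLLOW(C) = {$, do}
FOLLOW(Q) = {$, do}
Cell M[C, $] receives both C ::= Q and C ::= S Q — the grammar is not LL(1).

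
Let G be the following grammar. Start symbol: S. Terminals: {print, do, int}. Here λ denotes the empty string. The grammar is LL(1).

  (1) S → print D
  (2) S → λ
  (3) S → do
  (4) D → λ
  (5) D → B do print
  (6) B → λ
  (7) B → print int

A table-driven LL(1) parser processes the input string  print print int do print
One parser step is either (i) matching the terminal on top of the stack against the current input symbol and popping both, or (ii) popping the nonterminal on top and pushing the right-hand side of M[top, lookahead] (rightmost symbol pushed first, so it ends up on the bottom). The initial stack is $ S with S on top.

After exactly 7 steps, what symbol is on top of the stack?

print

step 1: stack=$ S  input=print print int do print $  — expand S → print D
step 2: stack=$ D print  input=print print int do print $  — match print
step 3: stack=$ D  input=print int do print $  — expand D → B do print
step 4: stack=$ print do B  input=print int do print $  — expand B → print int
step 5: stack=$ print do int print  input=print int do print $  — match print
step 6: stack=$ print do int  input=int do print $  — match int
step 7: stack=$ print do  input=do print $  — match do
Stack after step 7: $ print (top = print).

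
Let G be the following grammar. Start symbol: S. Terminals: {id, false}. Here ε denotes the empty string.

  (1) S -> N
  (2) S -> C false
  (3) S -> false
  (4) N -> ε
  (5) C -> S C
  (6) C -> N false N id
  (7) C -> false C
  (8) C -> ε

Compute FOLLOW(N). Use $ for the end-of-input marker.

{$, false, id}

FIRST(N) = {ε}
FIRST(S) = {ε, false}  (via N, C false)
FIRST(C) = {ε, false}  (via S C, N false N id)
FOLLOW(S) includes $ since S is the start symbol.
FOLLOW(C): in S->C false, C is followed by false with FIRST {false}; in C->S C, the suffix after C is empty (adds nothing new); in C->false C, the suffix after C is empty (adds nothing new). Thus FOLLOW(C) = {false}.
FOLLOW(S): in C->S C, S is followed by C with FIRST {ε, false}; in C->S C, the suffix after S is nullable, so FOLLOW(S) ⊇ FOLLOW(C) = {false}. Thus FOLLOW(S) = {$, false}.
FOLLOW(N): in S->N, the suffix after N is empty, so FOLLOW(N) ⊇ FOLLOW(S) = {$, false}; in C->N false N id (occurrence 1), N is followed by false N id with FIRST {false}; in C->N false N id (occurrence 2), N is followed by id with FIRST {id}. Thus FOLLOW(N) = {$, false, id}.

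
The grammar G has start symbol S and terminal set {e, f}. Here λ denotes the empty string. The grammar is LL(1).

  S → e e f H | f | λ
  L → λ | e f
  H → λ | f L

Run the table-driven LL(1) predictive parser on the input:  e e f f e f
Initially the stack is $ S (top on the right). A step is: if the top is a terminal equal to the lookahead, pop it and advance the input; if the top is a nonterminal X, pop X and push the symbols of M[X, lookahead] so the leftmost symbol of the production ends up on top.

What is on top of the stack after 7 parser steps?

     Stack      Input          Action
  1  $ S        e e f f e f $  expand S → e e f H
  2  $ H f e e  e e f f e f $  match e
  3  $ H f e    e f f e f $    match e
  4  $ H f      f f e f $      match f
  5  $ H        f e f $        expand H → f L
  6  $ L f      f e f $        match f
  7  $ L        e f $          expand L → e f
Stack after step 7: $ f e (top = e).

e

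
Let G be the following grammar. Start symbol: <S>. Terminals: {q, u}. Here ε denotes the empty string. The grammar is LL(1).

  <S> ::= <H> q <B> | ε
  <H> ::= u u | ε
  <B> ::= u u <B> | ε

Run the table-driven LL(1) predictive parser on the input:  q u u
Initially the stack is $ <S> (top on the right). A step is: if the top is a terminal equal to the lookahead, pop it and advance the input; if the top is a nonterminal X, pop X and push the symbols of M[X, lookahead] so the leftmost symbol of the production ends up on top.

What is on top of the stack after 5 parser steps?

step 1: stack=$ <S>  input=q u u $  — expand <S> ::= <H> q <B>
step 2: stack=$ <B> q <H>  input=q u u $  — expand <H> ::= ε
step 3: stack=$ <B> q  input=q u u $  — match q
step 4: stack=$ <B>  input=u u $  — expand <B> ::= u u <B>
step 5: stack=$ <B> u u  input=u u $  — match u
Stack after step 5: $ <B> u (top = u).

u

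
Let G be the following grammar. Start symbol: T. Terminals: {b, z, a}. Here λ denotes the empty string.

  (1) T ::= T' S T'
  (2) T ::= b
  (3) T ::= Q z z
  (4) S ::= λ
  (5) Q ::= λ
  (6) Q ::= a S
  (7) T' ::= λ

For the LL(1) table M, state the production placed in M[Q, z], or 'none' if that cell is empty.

Q ::= λ

FIRST(S) = {λ}
FIRST(Q) = {λ, a}
FIRST(T') = {λ}
FIRST(T) = {λ, a, b, z}  (via T' S T', Q z z)
FOLLOW(T) includes $ since T is the start symbol.
FOLLOW(Q): in T::=Q z z, Q is followed by z z with FIRST {z}. Thus FOLLOW(Q) = {z}.
For Q ::= λ: FIRST(λ) = {λ}, so it goes in M[Q, t] for t ∈ {}; since λ ∈ FIRST, also for every t ∈ FOLLOW(Q) = {z}.
For Q ::= a S: FIRST(a S) = {a}, so it goes in M[Q, t] for t ∈ {a}.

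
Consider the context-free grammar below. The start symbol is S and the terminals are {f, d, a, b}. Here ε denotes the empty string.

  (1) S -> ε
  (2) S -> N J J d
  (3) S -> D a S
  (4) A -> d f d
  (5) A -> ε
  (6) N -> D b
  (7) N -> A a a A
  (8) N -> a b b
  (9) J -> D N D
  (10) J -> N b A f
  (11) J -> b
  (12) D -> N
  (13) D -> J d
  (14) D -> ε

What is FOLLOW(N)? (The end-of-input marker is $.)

{a, b, d}

FIRST(A) = {ε, d}
FIRST(S) = {ε, a, b, d}  (via N J J d, D a S)
FIRST(N) = {a, b, d}  (via D b, A a a A)
FIRST(J) = {a, b, d}  (via D N D, N b A f)
FIRST(D) = {ε, a, b, d}  (via N, J d)
FOLLOW(S) includes $ since S is the start symbol.
FOLLOW(S): in S->D a S, the suffix after S is empty (adds nothing new). Thus FOLLOW(S) = {$}.
FOLLOW(J): in S->N J J d (occurrence 1), J is followed by J d with FIRST {a, b, d}; in S->N J J d (occurrence 2), J is followed by d with FIRST {d}; in D->J d, J is followed by d with FIRST {d}. Thus FOLLOW(J) = {a, b, d}.
FOLLOW(D): in S->D a S, D is followed by a S with FIRST {a}; in N->D b, D is followed by b with FIRST {b}; in J->D N D (occurrence 1), D is followed by N D with FIRST {a, b, d}; in J->D N D (occurrence 2), the suffix after D is empty, so FOLLOW(D) ⊇ FOLLOW(J) = {a, b, d}. Thus FOLLOW(D) = {a, b, d}.
FOLLOW(N): in S->N J J d, N is followed by J J d with FIRST {a, b, d}; in J->D N D, N is followed by D with FIRST {ε, a, b, d}; in J->D N D, the suffix after N is nullable, so FOLLOW(N) ⊇ FOLLOW(J) = {a, b, d}; in J->N b A f, N is followed by b A f with FIRST {b}; in D->N, the suffix after N is empty, so FOLLOW(N) ⊇ FOLLOW(D) = {a, b, d}. Thus FOLLOW(N) = {a, b, d}.
FOLLOW(A): in N->A a a A (occurrence 1), A is followed by a a A with FIRST {a}; in N->A a a A (occurrence 2), the suffix after A is empty, so FOLLOW(A) ⊇ FOLLOW(N) = {a, b, d}; in J->N b A f, A is followed by f with FIRST {f}. Thus FOLLOW(A) = {a, b, d, f}.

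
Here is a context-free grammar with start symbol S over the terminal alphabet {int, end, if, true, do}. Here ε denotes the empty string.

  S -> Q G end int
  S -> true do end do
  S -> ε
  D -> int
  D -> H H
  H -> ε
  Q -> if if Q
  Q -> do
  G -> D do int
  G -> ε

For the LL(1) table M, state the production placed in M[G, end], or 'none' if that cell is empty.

G -> ε

FIRST(H): from H->ε we get {ε}. So FIRST(H) = {ε}.
FIRST(Q): from Q->if if Q we get {if}; from Q->do we get {do}. So FIRST(Q) = {do, if}.
FIRST(S): from S->Q G end int we get {do, if}; from S->true do end do we get {true}; from S->ε we get {ε}. So FIRST(S) = {ε, do, if, true}.
FIRST(D): from D->int we get {int}; from D->H H we get {ε}. So FIRST(D) = {ε, int}.
FIRST(G): from G->D do int we get {do, int}; from G->ε we get {ε}. So FIRST(G) = {ε, do, int}.
FOLLOW(S) includes $ since S is the start symbol.
FOLLOW(G): in S->Q G end int, G is followed by end int with FIRST {end}. Thus FOLLOW(G) = {end}.
For G -> D do int: FIRST(D do int) = {do, int}, so it goes in M[G, t] for t ∈ {do, int}.
For G -> ε: FIRST(ε) = {ε}, so it goes in M[G, t] for t ∈ {}; since ε ∈ FIRST, also for every t ∈ FOLLOW(G) = {end}.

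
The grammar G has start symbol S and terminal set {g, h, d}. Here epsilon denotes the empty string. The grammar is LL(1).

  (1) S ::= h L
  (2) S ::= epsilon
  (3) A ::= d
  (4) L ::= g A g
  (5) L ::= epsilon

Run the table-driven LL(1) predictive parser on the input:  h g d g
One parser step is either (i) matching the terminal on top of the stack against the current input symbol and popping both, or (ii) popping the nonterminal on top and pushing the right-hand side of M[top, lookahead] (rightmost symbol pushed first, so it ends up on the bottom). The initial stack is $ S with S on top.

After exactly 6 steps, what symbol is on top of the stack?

     Stack    Input      Action
  1  $ S      h g d g $  expand S ::= h L
  2  $ L h    h g d g $  match h
  3  $ L      g d g $    expand L ::= g A g
  4  $ g A g  g d g $    match g
  5  $ g A    d g $      expand A ::= d
  6  $ g d    d g $      match d
Stack after step 6: $ g (top = g).

g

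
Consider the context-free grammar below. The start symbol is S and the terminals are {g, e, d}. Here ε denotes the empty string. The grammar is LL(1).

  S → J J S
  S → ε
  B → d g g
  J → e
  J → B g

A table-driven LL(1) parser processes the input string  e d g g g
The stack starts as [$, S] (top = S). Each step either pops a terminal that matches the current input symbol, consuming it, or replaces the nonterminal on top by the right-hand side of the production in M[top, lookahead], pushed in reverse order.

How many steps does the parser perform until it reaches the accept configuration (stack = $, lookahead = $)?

step 1: stack=$ S  input=e d g g g $  — expand S → J J S
step 2: stack=$ S J J  input=e d g g g $  — expand J → e
step 3: stack=$ S J e  input=e d g g g $  — match e
step 4: stack=$ S J  input=d g g g $  — expand J → B g
step 5: stack=$ S g B  input=d g g g $  — expand B → d g g
step 6: stack=$ S g g g d  input=d g g g $  — match d
step 7: stack=$ S g g g  input=g g g $  — match g
step 8: stack=$ S g g  input=g g $  — match g
step 9: stack=$ S g  input=g $  — match g
step 10: stack=$ S  input=$  — expand S → ε
Accept reached after 10 steps.

10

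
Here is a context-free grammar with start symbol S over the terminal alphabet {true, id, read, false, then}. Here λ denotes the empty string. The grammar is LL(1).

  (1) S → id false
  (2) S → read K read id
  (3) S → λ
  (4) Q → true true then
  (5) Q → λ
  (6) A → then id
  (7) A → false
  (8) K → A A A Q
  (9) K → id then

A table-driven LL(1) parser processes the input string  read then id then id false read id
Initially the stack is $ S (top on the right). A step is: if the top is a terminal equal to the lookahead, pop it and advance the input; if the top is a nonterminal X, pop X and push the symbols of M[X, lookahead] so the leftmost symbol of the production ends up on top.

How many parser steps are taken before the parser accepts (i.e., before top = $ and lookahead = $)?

step 1: stack=$ S  input=read then id then id false read id $  — expand S → read K read id
step 2: stack=$ id read K read  input=read then id then id false read id $  — match read
step 3: stack=$ id read K  input=then id then id false read id $  — expand K → A A A Q
step 4: stack=$ id read Q A A A  input=then id then id false read id $  — expand A → then id
step 5: stack=$ id read Q A A id then  input=then id then id false read id $  — match then
step 6: stack=$ id read Q A A id  input=id then id false read id $  — match id
step 7: stack=$ id read Q A A  input=then id false read id $  — expand A → then id
step 8: stack=$ id read Q A id then  input=then id false read id $  — match then
step 9: stack=$ id read Q A id  input=id false read id $  — match id
step 10: stack=$ id read Q A  input=false read id $  — expand A → false
step 11: stack=$ id read Q false  input=false read id $  — match false
step 12: stack=$ id read Q  input=read id $  — expand Q → λ
step 13: stack=$ id read  input=read id $  — match read
step 14: stack=$ id  input=id $  — match id
Accept reached after 14 steps.

14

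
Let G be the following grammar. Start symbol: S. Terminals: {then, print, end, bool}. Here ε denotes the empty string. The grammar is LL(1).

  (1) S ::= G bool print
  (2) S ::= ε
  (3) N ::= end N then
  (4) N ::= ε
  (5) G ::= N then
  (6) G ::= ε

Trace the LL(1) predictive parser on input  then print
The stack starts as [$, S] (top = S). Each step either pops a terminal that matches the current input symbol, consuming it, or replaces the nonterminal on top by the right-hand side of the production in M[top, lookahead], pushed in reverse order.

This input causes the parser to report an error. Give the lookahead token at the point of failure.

print

step 1: stack=$ S  input=then print $  — expand S ::= G bool print
step 2: stack=$ print bool G  input=then print $  — expand G ::= N then
step 3: stack=$ print bool then N  input=then print $  — expand N ::= ε
step 4: stack=$ print bool then  input=then print $  — match then
step 5: stack=$ print bool  input=print $  — error: top is terminal bool but lookahead is print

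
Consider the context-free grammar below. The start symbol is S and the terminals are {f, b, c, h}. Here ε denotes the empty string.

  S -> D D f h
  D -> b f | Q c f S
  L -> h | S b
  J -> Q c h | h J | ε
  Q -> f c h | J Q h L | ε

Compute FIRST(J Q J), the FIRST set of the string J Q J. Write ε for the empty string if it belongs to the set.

{ε, c, f, h}

FIRST(S) = {b, c, f, h}  (via D D f h)
FIRST(L) = {b, c, f, h}  (via S b)
FIRST(D) = {b, c, f, h}  (via Q c f S)
FIRST(J) = {ε, c, f, h}  (via Q c h)
FIRST(Q) = {ε, c, f, h}  (via J Q h L)
FIRST(J Q J): take FIRST of each symbol in turn, carrying on past any symbol whose FIRST contains ε; result {ε, c, f, h}.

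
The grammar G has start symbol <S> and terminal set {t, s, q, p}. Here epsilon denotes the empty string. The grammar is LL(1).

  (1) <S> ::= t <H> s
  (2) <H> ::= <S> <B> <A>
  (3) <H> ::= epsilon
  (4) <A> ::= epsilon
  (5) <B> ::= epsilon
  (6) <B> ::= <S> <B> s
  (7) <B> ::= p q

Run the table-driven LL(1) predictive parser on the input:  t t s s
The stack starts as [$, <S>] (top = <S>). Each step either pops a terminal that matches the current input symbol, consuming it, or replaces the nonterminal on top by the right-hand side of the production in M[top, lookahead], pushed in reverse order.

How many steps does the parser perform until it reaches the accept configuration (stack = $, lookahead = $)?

step 1: stack=$ <S>  input=t t s s $  — expand <S> ::= t <H> s
step 2: stack=$ s <H> t  input=t t s s $  — match t
step 3: stack=$ s <H>  input=t s s $  — expand <H> ::= <S> <B> <A>
step 4: stack=$ s <A> <B> <S>  input=t s s $  — expand <S> ::= t <H> s
step 5: stack=$ s <A> <B> s <H> t  input=t s s $  — match t
step 6: stack=$ s <A> <B> s <H>  input=s s $  — expand <H> ::= epsilon
step 7: stack=$ s <A> <B> s  input=s s $  — match s
step 8: stack=$ s <A> <B>  input=s $  — expand <B> ::= epsilon
step 9: stack=$ s <A>  input=s $  — expand <A> ::= epsilon
step 10: stack=$ s  input=s $  — match s
Accept reached after 10 steps.

10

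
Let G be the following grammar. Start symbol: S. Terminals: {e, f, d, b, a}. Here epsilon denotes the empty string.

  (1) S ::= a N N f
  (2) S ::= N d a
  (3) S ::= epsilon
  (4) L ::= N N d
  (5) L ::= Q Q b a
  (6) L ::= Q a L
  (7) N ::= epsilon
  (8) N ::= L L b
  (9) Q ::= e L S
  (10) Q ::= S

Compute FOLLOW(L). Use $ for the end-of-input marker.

{a, b, d, e}

FIRST(S) = {epsilon, a, b, d, e}  (via N d a)
FIRST(Q) = {epsilon, a, b, d, e}  (via S)
FIRST(L) = {a, b, d, e}  (via N N d, Q Q b a, Q a L)
FIRST(N) = {epsilon, a, b, d, e}  (via L L b)
FOLLOW(S) includes $ since S is the start symbol.
FOLLOW(N): in S::=a N N f (occurrence 1), N is followed by N f with FIRST {a, b, d, e, f}; in S::=a N N f (occurrence 2), N is followed by f with FIRST {f}; in S::=N d a, N is followed by d a with FIRST {d}; in L::=N N d (occurrence 1), N is followed by N d with FIRST {a, b, d, e}; in L::=N N d (occurrence 2), N is followed by d with FIRST {d}. Thus FOLLOW(N) = {a, b, d, e, f}.
FOLLOW(Q): in L::=Q Q b a (occurrence 1), Q is followed by Q b a with FIRST {a, b, d, e}; in L::=Q Q b a (occurrence 2), Q is followed by b a with FIRST {b}; in L::=Q a L, Q is followed by a L with FIRST {a}. Thus FOLLOW(Q) = {a, b, d, e}.
FOLLOW(S): in Q::=e L S, the suffix after S is empty, so FOLLOW(S) ⊇ FOLLOW(Q) = {a, b, d, e}; in Q::=S, the suffix after S is empty, so FOLLOW(S) ⊇ FOLLOW(Q) = {a, b, d, e}. Thus FOLLOW(S) = {$, a, b, d, e}.
FOLLOW(L): in L::=Q a L, the suffix after L is empty (adds nothing new); in N::=L L b (occurrence 1), L is followed by L b with FIRST {a, b, d, e}; in N::=L L b (occurrence 2), L is followed by b with FIRST {b}; in Q::=e L S, L is followed by S with FIRST {epsilon, a, b, d, e}; in Q::=e L S, the suffix after L is nullable, so FOLLOW(L) ⊇ FOLLOW(Q) = {a, b, d, e}. Thus FOLLOW(L) = {a, b, d, e}.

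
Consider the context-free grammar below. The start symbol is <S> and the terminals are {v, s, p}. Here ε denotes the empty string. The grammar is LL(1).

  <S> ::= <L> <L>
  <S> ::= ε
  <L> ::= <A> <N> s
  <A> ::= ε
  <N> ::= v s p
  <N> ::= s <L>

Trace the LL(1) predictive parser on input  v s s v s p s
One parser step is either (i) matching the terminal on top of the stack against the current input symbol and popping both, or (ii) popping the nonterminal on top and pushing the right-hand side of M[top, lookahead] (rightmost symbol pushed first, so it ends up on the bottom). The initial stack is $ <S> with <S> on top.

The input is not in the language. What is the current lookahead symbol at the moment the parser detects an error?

s

     Stack            Input            Action
  1  $ <S>            v s s v s p s $  expand <S> ::= <L> <L>
  2  $ <L> <L>        v s s v s p s $  expand <L> ::= <A> <N> s
  3  $ <L> s <N> <A>  v s s v s p s $  expand <A> ::= ε
  4  $ <L> s <N>      v s s v s p s $  expand <N> ::= v s p
  5  $ <L> s p s v    v s s v s p s $  match v
  6  $ <L> s p s      s s v s p s $    match s
  7  $ <L> s p        s v s p s $      error: top is terminal p but lookahead is s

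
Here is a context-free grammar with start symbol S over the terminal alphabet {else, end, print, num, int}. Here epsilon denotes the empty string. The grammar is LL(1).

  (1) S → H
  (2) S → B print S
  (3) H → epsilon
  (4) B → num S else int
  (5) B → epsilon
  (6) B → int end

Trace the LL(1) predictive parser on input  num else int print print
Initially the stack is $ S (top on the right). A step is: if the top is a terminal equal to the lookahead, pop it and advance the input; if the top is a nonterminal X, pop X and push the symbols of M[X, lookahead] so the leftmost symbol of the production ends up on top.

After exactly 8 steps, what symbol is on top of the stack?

S

step 1: stack=$ S  input=num else int print print $  — expand S → B print S
step 2: stack=$ S print B  input=num else int print print $  — expand B → num S else int
step 3: stack=$ S print int else S num  input=num else int print print $  — match num
step 4: stack=$ S print int else S  input=else int print print $  — expand S → H
step 5: stack=$ S print int else H  input=else int print print $  — expand H → epsilon
step 6: stack=$ S print int else  input=else int print print $  — match else
step 7: stack=$ S print int  input=int print print $  — match int
step 8: stack=$ S print  input=print print $  — match print
Stack after step 8: $ S (top = S).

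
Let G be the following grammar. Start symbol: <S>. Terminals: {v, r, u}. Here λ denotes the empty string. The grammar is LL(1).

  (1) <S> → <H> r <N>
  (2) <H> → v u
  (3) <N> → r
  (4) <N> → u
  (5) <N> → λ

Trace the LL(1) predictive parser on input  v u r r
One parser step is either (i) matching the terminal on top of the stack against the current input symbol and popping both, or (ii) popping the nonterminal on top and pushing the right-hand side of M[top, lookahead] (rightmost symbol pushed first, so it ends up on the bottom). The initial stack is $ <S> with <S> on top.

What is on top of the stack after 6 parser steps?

r

     Stack        Input      Action
  1  $ <S>        v u r r $  expand <S> → <H> r <N>
  2  $ <N> r <H>  v u r r $  expand <H> → v u
  3  $ <N> r u v  v u r r $  match v
  4  $ <N> r u    u r r $    match u
  5  $ <N> r      r r $      match r
  6  $ <N>        r $        expand <N> → r
Stack after step 6: $ r (top = r).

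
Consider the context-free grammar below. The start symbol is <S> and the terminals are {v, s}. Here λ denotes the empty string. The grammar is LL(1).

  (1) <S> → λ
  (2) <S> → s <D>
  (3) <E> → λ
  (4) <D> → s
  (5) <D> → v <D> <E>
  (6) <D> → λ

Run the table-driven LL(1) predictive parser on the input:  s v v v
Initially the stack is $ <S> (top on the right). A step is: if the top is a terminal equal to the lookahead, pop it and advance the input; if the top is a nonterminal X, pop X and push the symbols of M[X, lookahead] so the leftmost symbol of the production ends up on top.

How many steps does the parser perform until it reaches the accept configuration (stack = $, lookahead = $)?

      Stack                Input      Action
   1  $ <S>                s v v v $  expand <S> → s <D>
   2  $ <D> s              s v v v $  match s
   3  $ <D>                v v v $    expand <D> → v <D> <E>
   4  $ <E> <D> v          v v v $    match v
   5  $ <E> <D>            v v $      expand <D> → v <D> <E>
   6  $ <E> <E> <D> v      v v $      match v
   7  $ <E> <E> <D>        v $        expand <D> → v <D> <E>
   8  $ <E> <E> <E> <D> v  v $        match v
   9  $ <E> <E> <E> <D>    $          expand <D> → λ
  10  $ <E> <E> <E>        $          expand <E> → λ
  11  $ <E> <E>            $          expand <E> → λ
  12  $ <E>                $          expand <E> → λ
Accept reached after 12 steps.

12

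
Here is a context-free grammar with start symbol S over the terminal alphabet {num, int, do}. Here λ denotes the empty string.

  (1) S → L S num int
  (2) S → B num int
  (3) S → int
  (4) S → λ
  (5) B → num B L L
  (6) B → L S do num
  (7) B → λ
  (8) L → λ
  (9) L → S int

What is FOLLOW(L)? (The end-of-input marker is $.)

FIRST(S) = {λ, do, int, num}  (via L S num int, B num int)
FIRST(L) = {λ, do, int, num}  (via S int)
FIRST(B) = {λ, do, int, num}  (via L S do num)
FOLLOW(S) includes $ since S is the start symbol.
FOLLOW(S): in S→L S num int, S is followed by num int with FIRST {num}; in B→L S do num, S is followed by do num with FIRST {do}; in L→S int, S is followed by int with FIRST {int}. Thus FOLLOW(S) = {$, do, int, num}.
FOLLOW(B): in S→B num int, B is followed by num int with FIRST {num}; in B→num B L L, B is followed by L L with FIRST {λ, do, int, num}; in B→num B L L, the suffix after B is nullable (adds nothing new). Thus FOLLOW(B) = {do, int, num}.
FOLLOW(L): in S→L S num int, L is followed by S num int with FIRST {do, int, num}; in B→num B L L (occurrence 1), L is followed by L with FIRST {λ, do, int, num}; in B→num B L L (occurrence 1), the suffix after L is nullable, so FOLLOW(L) ⊇ FOLLOW(B) = {do, int, num}; in B→num B L L (occurrence 2), the suffix after L is empty, so FOLLOW(L) ⊇ FOLLOW(B) = {do, int, num}; in B→L S do num, L is followed by S do num with FIRST {do, int, num}. Thus FOLLOW(L) = {do, int, num}.

{do, int, num}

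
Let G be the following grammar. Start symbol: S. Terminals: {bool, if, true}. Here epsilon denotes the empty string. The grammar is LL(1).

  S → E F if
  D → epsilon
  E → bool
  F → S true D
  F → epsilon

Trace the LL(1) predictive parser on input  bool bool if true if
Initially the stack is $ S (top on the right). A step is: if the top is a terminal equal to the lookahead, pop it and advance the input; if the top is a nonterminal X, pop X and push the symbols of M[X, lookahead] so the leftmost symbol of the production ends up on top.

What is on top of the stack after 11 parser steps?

if

step 1: stack=$ S  input=bool bool if true if $  — expand S → E F if
step 2: stack=$ if F E  input=bool bool if true if $  — expand E → bool
step 3: stack=$ if F bool  input=bool bool if true if $  — match bool
step 4: stack=$ if F  input=bool if true if $  — expand F → S true D
step 5: stack=$ if D true S  input=bool if true if $  — expand S → E F if
step 6: stack=$ if D true if F E  input=bool if true if $  — expand E → bool
step 7: stack=$ if D true if F bool  input=bool if true if $  — match bool
step 8: stack=$ if D true if F  input=if true if $  — expand F → epsilon
step 9: stack=$ if D true if  input=if true if $  — match if
step 10: stack=$ if D true  input=true if $  — match true
step 11: stack=$ if D  input=if $  — expand D → epsilon
Stack after step 11: $ if (top = if).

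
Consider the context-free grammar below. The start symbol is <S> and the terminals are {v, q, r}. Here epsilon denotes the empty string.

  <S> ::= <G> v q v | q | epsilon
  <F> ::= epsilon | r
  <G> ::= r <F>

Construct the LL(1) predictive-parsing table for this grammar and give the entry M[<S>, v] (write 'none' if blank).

FIRST(<F>) = {epsilon, r}
FIRST(<G>) = {r}
FIRST(<S>) = {epsilon, q, r}  (via <G> v q v)
FOLLOW(<S>) includes $ since <S> is the start symbol.
FOLLOW(<S>): <S> appears on no right-hand side. Thus FOLLOW(<S>) = {$}.
For <S> ::= <G> v q v: FIRST(<G> v q v) = {r}, so it goes in M[<S>, t] for t ∈ {r}.
For <S> ::= q: FIRST(q) = {q}, so it goes in M[<S>, t] for t ∈ {q}.
For <S> ::= epsilon: FIRST(epsilon) = {epsilon}, so it goes in M[<S>, t] for t ∈ {}; since epsilon ∈ FIRST, also for every t ∈ FOLLOW(<S>) = {$}.
None of these place a production in M[<S>, v].

none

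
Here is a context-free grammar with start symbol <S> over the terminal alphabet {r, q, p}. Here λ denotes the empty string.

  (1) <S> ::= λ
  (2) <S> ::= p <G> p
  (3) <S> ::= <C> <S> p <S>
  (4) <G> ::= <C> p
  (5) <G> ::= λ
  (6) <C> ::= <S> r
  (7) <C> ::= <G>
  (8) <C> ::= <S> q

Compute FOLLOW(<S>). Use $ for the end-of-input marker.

FIRST(<S>): from <S>::=λ we get {λ}; from <S>::=p <G> p we get {p}; from <S>::=<C> <S> p <S> we get {p, q, r}. So FIRST(<S>) = {λ, p, q, r}.
FIRST(<G>): from <G>::=<C> p we get {p, q, r}; from <G>::=λ we get {λ}. So FIRST(<G>) = {λ, p, q, r}.
FIRST(<C>): from <C>::=<S> r we get {p, q, r}; from <C>::=<G> we get {λ, p, q, r}; from <C>::=<S> q we get {p, q, r}. So FIRST(<C>) = {λ, p, q, r}.
FOLLOW(<S>) includes $ since <S> is the start symbol.
FOLLOW(<S>): in <S>::=<C> <S> p <S> (occurrence 1), <S> is followed by p <S> with FIRST {p}; in <S>::=<C> <S> p <S> (occurrence 2), the suffix after <S> is empty (adds nothing new); in <C>::=<S> r, <S> is followed by r with FIRST {r}; in <C>::=<S> q, <S> is followed by q with FIRST {q}. Thus FOLLOW(<S>) = {$, p, q, r}.
FOLLOW(<C>): in <S>::=<C> <S> p <S>, <C> is followed by <S> p <S> with FIRST {p, q, r}; in <G>::=<C> p, <C> is followed by p with FIRST {p}. Thus FOLLOW(<C>) = {p, q, r}.
FOLLOW(<G>): in <S>::=p <G> p, <G> is followed by p with FIRST {p}; in <C>::=<G>, the suffix after <G> is empty, so FOLLOW(<G>) ⊇ FOLLOW(<C>) = {p, q, r}. Thus FOLLOW(<G>) = {p, q, r}.

{$, p, q, r}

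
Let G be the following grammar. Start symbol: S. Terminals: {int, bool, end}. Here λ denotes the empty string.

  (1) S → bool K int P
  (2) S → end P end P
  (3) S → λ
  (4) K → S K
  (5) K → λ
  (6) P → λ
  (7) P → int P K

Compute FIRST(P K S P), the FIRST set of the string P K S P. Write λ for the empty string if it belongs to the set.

FIRST(S) = {λ, bool, end}
FIRST(P) = {λ, int}
FIRST(K) = {λ, bool, end}  (via S K)
FIRST(P K S P): take FIRST of each symbol in turn, carrying on past any symbol whose FIRST contains λ; result {λ, bool, end, int}.

{λ, bool, end, int}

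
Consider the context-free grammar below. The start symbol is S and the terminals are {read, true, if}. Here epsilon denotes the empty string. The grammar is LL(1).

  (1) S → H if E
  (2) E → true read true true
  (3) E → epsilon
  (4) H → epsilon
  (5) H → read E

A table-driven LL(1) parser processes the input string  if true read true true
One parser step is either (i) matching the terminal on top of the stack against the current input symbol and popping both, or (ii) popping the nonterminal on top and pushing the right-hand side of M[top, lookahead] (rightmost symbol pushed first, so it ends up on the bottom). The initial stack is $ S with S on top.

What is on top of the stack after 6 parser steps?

true

     Stack                  Input                     Action
  1  $ S                    if true read true true $  expand S → H if E
  2  $ E if H               if true read true true $  expand H → epsilon
  3  $ E if                 if true read true true $  match if
  4  $ E                    true read true true $     expand E → true read true true
  5  $ true true read true  true read true true $     match true
  6  $ true true read       read true true $          match read
Stack after step 6: $ true true (top = true).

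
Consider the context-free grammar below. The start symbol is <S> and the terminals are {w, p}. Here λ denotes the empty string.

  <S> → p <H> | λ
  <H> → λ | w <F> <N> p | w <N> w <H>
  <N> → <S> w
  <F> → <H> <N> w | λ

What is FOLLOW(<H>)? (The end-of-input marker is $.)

FIRST(<S>): from <S>→p <H> we get {p}; from <S>→λ we get {λ}. So FIRST(<S>) = {λ, p}.
FIRST(<H>): from <H>→λ we get {λ}; from <H>→w <F> <N> p we get {w}; from <H>→w <N> w <H> we get {w}. So FIRST(<H>) = {λ, w}.
FIRST(<N>): from <N>→<S> w we get {p, w}. So FIRST(<N>) = {p, w}.
FIRST(<F>): from <F>→<H> <N> w we get {p, w}; from <F>→λ we get {λ}. So FIRST(<F>) = {λ, p, w}.
FOLLOW(<S>) includes $ since <S> is the start symbol.
FOLLOW(<S>): in <N>→<S> w, <S> is followed by w with FIRST {w}. Thus FOLLOW(<S>) = {$, w}.
FOLLOW(<H>): in <S>→p <H>, the suffix after <H> is empty, so FOLLOW(<H>) ⊇ FOLLOW(<S>) = {$, w}; in <H>→w <N> w <H>, the suffix after <H> is empty (adds nothing new); in <F>→<H> <N> w, <H> is followed by <N> w with FIRST {p, w}. Thus FOLLOW(<H>) = {$, p, w}.
FOLLOW(<N>): in <H>→w <F> <N> p, <N> is followed by p with FIRST {p}; in <H>→w <N> w <H>, <N> is followed by w <H> with FIRST {w}; in <F>→<H> <N> w, <N> is followed by w with FIRST {w}. Thus FOLLOW(<N>) = {p, w}.
FOLLOW(<F>): in <H>→w <F> <N> p, <F> is followed by <N> p with FIRST {p, w}. Thus FOLLOW(<F>) = {p, w}.

{$, p, w}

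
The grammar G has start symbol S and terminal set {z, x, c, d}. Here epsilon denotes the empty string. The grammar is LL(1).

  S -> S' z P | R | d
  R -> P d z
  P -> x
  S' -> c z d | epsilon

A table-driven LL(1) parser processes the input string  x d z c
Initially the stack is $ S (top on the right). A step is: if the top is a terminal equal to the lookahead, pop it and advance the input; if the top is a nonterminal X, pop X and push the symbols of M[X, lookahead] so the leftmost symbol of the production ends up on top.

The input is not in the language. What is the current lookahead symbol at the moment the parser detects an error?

     Stack    Input      Action
  1  $ S      x d z c $  expand S -> R
  2  $ R      x d z c $  expand R -> P d z
  3  $ z d P  x d z c $  expand P -> x
  4  $ z d x  x d z c $  match x
  5  $ z d    d z c $    match d
  6  $ z      z c $      match z
  7  $        c $        error: stack empty but input remains

c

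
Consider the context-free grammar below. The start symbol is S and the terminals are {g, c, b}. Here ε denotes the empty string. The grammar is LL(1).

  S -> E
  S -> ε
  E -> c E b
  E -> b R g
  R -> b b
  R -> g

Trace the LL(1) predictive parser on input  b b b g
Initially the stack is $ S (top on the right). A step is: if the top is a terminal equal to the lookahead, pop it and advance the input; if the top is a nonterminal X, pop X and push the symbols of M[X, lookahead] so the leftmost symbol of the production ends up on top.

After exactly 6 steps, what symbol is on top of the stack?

g

step 1: stack=$ S  input=b b b g $  — expand S -> E
step 2: stack=$ E  input=b b b g $  — expand E -> b R g
step 3: stack=$ g R b  input=b b b g $  — match b
step 4: stack=$ g R  input=b b g $  — expand R -> b b
step 5: stack=$ g b b  input=b b g $  — match b
step 6: stack=$ g b  input=b g $  — match b
Stack after step 6: $ g (top = g).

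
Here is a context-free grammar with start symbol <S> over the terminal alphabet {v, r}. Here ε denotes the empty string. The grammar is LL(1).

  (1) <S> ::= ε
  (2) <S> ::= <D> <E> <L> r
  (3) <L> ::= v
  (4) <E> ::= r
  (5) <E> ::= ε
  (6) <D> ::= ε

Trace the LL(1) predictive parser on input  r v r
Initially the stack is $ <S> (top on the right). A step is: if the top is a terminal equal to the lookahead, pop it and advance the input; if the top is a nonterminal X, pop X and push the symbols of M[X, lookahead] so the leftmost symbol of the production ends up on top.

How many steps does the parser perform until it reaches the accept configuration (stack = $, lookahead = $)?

step 1: stack=$ <S>  input=r v r $  — expand <S> ::= <D> <E> <L> r
step 2: stack=$ r <L> <E> <D>  input=r v r $  — expand <D> ::= ε
step 3: stack=$ r <L> <E>  input=r v r $  — expand <E> ::= r
step 4: stack=$ r <L> r  input=r v r $  — match r
step 5: stack=$ r <L>  input=v r $  — expand <L> ::= v
step 6: stack=$ r v  input=v r $  — match v
step 7: stack=$ r  input=r $  — match r
Accept reached after 7 steps.

7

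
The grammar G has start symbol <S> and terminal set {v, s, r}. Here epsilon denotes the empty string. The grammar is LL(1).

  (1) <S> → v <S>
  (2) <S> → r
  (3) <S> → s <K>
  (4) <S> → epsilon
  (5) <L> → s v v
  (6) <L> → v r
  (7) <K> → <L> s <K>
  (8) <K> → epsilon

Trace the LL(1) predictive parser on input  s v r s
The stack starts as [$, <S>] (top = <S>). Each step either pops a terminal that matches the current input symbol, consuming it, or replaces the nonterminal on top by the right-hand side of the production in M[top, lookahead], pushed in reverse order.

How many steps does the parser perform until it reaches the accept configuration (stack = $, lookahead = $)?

     Stack        Input      Action
  1  $ <S>        s v r s $  expand <S> → s <K>
  2  $ <K> s      s v r s $  match s
  3  $ <K>        v r s $    expand <K> → <L> s <K>
  4  $ <K> s <L>  v r s $    expand <L> → v r
  5  $ <K> s r v  v r s $    match v
  6  $ <K> s r    r s $      match r
  7  $ <K> s      s $        match s
  8  $ <K>        $          expand <K> → epsilon
Accept reached after 8 steps.

8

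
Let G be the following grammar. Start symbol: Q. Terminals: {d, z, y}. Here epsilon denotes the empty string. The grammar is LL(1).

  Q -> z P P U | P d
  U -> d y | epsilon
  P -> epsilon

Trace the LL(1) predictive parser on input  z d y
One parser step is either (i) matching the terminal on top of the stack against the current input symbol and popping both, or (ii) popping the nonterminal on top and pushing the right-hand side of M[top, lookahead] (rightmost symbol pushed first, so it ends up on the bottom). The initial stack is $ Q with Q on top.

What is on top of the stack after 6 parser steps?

y

step 1: stack=$ Q  input=z d y $  — expand Q -> z P P U
step 2: stack=$ U P P z  input=z d y $  — match z
step 3: stack=$ U P P  input=d y $  — expand P -> epsilon
step 4: stack=$ U P  input=d y $  — expand P -> epsilon
step 5: stack=$ U  input=d y $  — expand U -> d y
step 6: stack=$ y d  input=d y $  — match d
Stack after step 6: $ y (top = y).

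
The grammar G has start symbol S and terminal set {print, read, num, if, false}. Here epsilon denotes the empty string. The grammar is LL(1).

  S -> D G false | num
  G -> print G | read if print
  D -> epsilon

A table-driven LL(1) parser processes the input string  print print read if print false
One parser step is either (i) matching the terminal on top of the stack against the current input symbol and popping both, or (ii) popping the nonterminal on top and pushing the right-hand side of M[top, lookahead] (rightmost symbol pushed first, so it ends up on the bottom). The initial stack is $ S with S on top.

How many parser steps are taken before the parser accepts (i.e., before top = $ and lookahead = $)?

11

      Stack                  Input                              Action
   1  $ S                    print print read if print false $  expand S -> D G false
   2  $ false G D            print print read if print false $  expand D -> epsilon
   3  $ false G              print print read if print false $  expand G -> print G
   4  $ false G print        print print read if print false $  match print
   5  $ false G              print read if print false $        expand G -> print G
   6  $ false G print        print read if print false $        match print
   7  $ false G              read if print false $              expand G -> read if print
   8  $ false print if read  read if print false $              match read
   9  $ false print if       if print false $                   match if
  10  $ false print          print false $                      match print
  11  $ false                false $                            match false
Accept reached after 11 steps.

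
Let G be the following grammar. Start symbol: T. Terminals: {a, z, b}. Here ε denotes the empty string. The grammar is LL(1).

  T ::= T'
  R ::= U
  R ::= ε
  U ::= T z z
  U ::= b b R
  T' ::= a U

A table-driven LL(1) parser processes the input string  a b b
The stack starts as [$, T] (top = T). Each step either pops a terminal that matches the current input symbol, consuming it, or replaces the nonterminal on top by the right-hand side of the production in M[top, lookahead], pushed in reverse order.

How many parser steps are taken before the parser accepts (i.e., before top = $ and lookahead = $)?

7

     Stack    Input    Action
  1  $ T      a b b $  expand T ::= T'
  2  $ T'     a b b $  expand T' ::= a U
  3  $ U a    a b b $  match a
  4  $ U      b b $    expand U ::= b b R
  5  $ R b b  b b $    match b
  6  $ R b    b $      match b
  7  $ R      $        expand R ::= ε
Accept reached after 7 steps.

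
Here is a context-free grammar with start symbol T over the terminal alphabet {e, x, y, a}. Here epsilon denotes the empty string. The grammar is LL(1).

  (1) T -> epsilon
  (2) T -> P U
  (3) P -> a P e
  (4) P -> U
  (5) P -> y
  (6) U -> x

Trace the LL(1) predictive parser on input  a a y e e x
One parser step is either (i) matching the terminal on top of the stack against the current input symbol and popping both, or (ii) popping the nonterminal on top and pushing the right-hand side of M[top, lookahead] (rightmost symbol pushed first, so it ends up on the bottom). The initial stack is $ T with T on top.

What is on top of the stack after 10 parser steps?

x

      Stack        Input          Action
   1  $ T          a a y e e x $  expand T -> P U
   2  $ U P        a a y e e x $  expand P -> a P e
   3  $ U e P a    a a y e e x $  match a
   4  $ U e P      a y e e x $    expand P -> a P e
   5  $ U e e P a  a y e e x $    match a
   6  $ U e e P    y e e x $      expand P -> y
   7  $ U e e y    y e e x $      match y
   8  $ U e e      e e x $        match e
   9  $ U e        e x $          match e
  10  $ U          x $            expand U -> x
Stack after step 10: $ x (top = x).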